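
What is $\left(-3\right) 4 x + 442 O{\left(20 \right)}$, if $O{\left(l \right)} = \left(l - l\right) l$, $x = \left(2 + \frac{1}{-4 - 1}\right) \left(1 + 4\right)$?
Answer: $-108$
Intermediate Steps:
$x = 9$ ($x = \left(2 + \frac{1}{-5}\right) 5 = \left(2 - \frac{1}{5}\right) 5 = \frac{9}{5} \cdot 5 = 9$)
$O{\left(l \right)} = 0$ ($O{\left(l \right)} = 0 l = 0$)
$\left(-3\right) 4 x + 442 O{\left(20 \right)} = \left(-3\right) 4 \cdot 9 + 442 \cdot 0 = \left(-12\right) 9 + 0 = -108 + 0 = -108$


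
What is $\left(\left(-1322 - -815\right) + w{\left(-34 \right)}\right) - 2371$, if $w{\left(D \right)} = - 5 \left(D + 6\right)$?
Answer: $-2738$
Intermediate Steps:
$w{\left(D \right)} = -30 - 5 D$ ($w{\left(D \right)} = - 5 \left(6 + D\right) = -30 - 5 D$)
$\left(\left(-1322 - -815\right) + w{\left(-34 \right)}\right) - 2371 = \left(\left(-1322 - -815\right) - -140\right) - 2371 = \left(\left(-1322 + 815\right) + \left(-30 + 170\right)\right) - 2371 = \left(-507 + 140\right) - 2371 = -367 - 2371 = -2738$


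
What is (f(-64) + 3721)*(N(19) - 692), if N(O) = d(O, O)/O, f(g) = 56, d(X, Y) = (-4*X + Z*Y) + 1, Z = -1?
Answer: -50015034/19 ≈ -2.6324e+6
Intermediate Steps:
d(X, Y) = 1 - Y - 4*X (d(X, Y) = (-4*X - Y) + 1 = (-Y - 4*X) + 1 = 1 - Y - 4*X)
N(O) = (1 - 5*O)/O (N(O) = (1 - O - 4*O)/O = (1 - 5*O)/O)
(f(-64) + 3721)*(N(19) - 692) = (56 + 3721)*((-5 + 1/19) - 692) = 3777*((-5 + 1/19) - 692) = 3777*(-94/19 - 692) = 3777*(-13242/19) = -50015034/19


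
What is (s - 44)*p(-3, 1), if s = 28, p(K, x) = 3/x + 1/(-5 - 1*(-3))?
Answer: -40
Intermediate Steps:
p(K, x) = -½ + 3/x (p(K, x) = 3/x + 1/(-5 + 3) = 3/x + 1/(-2) = 3/x + 1*(-½) = 3/x - ½ = -½ + 3/x)
(s - 44)*p(-3, 1) = (28 - 44)*((½)*(6 - 1*1)/1) = -8*(6 - 1) = -8*5 = -16*5/2 = -40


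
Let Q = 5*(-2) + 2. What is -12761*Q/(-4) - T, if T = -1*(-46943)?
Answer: -72465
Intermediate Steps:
T = 46943
Q = -8 (Q = -10 + 2 = -8)
-12761*Q/(-4) - T = -(-102088)/(-4) - 1*46943 = -(-102088)*(-1)/4 - 46943 = -12761*2 - 46943 = -25522 - 46943 = -72465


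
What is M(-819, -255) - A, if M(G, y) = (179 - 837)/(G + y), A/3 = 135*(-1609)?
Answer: 349933694/537 ≈ 6.5165e+5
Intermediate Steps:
A = -651645 (A = 3*(135*(-1609)) = 3*(-217215) = -651645)
M(G, y) = -658/(G + y)
M(-819, -255) - A = -658/(-819 - 255) - 1*(-651645) = -658/(-1074) + 651645 = -658*(-1/1074) + 651645 = 329/537 + 651645 = 349933694/537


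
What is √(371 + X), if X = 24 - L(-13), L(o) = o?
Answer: 2*√102 ≈ 20.199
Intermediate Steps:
X = 37 (X = 24 - 1*(-13) = 24 + 13 = 37)
√(371 + X) = √(371 + 37) = √408 = 2*√102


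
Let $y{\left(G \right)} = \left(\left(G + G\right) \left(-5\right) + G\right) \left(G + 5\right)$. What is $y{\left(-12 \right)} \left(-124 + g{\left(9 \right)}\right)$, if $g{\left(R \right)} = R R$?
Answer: $32508$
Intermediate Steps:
$g{\left(R \right)} = R^{2}$
$y{\left(G \right)} = - 9 G \left(5 + G\right)$ ($y{\left(G \right)} = \left(2 G \left(-5\right) + G\right) \left(5 + G\right) = \left(- 10 G + G\right) \left(5 + G\right) = - 9 G \left(5 + G\right)$)
$y{\left(-12 \right)} \left(-124 + g{\left(9 \right)}\right) = \left(-9\right) \left(-12\right) \left(5 - 12\right) \left(-124 + 9^{2}\right) = \left(-9\right) \left(-12\right) \left(-7\right) \left(-124 + 81\right) = \left(-756\right) \left(-43\right) = 32508$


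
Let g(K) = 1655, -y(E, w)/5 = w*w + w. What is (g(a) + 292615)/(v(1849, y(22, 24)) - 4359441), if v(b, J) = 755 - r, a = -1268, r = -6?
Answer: -29427/435868 ≈ -0.067514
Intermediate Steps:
y(E, w) = -5*w - 5*w**2 (y(E, w) = -5*(w*w + w) = -5*(w**2 + w) = -5*(w + w**2) = -5*w - 5*w**2)
v(b, J) = 761 (v(b, J) = 755 - 1*(-6) = 755 + 6 = 761)
(g(a) + 292615)/(v(1849, y(22, 24)) - 4359441) = (1655 + 292615)/(761 - 4359441) = 294270/(-4358680) = 294270*(-1/4358680) = -29427/435868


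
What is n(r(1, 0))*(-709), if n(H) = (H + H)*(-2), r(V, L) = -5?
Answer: -14180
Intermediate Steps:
n(H) = -4*H (n(H) = (2*H)*(-2) = -4*H)
n(r(1, 0))*(-709) = -4*(-5)*(-709) = 20*(-709) = -14180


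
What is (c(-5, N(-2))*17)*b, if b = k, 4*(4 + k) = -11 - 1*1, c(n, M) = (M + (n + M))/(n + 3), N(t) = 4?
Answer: 357/2 ≈ 178.50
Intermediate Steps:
c(n, M) = (n + 2*M)/(3 + n) (c(n, M) = (M + (M + n))/(3 + n) = (n + 2*M)/(3 + n))
k = -7 (k = -4 + (-11 - 1*1)/4 = -4 + (-11 - 1)/4 = -4 + (¼)*(-12) = -4 - 3 = -7)
b = -7
(c(-5, N(-2))*17)*b = (((-5 + 2*4)/(3 - 5))*17)*(-7) = (((-5 + 8)/(-2))*17)*(-7) = (-½*3*17)*(-7) = -3/2*17*(-7) = -51/2*(-7) = 357/2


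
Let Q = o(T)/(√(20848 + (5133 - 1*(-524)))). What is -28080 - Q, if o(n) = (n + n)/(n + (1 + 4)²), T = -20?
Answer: -28080 + 8*√2945/8835 ≈ -28080.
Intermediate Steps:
o(n) = 2*n/(25 + n) (o(n) = (2*n)/(n + 5²) = (2*n)/(n + 25) = (2*n)/(25 + n) = 2*n/(25 + n))
Q = -8*√2945/8835 (Q = (2*(-20)/(25 - 20))/(√(20848 + (5133 - 1*(-524)))) = (2*(-20)/5)/(√(20848 + (5133 + 524))) = (2*(-20)*(⅕))/(√(20848 + 5657)) = -8*√2945/8835 ≈ -0.049139)
-28080 - Q = -28080 - (-8)*√2945/8835 = -28080 + 8*√2945/8835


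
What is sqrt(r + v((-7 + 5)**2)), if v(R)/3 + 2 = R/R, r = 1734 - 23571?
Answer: 4*I*sqrt(1365) ≈ 147.78*I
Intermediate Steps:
r = -21837
v(R) = -3 (v(R) = -6 + 3*(R/R) = -6 + 3*1 = -6 + 3 = -3)
sqrt(r + v((-7 + 5)**2)) = sqrt(-21837 - 3) = sqrt(-21840) = 4*I*sqrt(1365)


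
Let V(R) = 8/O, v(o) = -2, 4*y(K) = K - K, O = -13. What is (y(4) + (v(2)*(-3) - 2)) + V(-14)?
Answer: 44/13 ≈ 3.3846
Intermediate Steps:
y(K) = 0 (y(K) = (K - K)/4 = (¼)*0 = 0)
V(R) = -8/13 (V(R) = 8/(-13) = 8*(-1/13) = -8/13)
(y(4) + (v(2)*(-3) - 2)) + V(-14) = (0 + (-2*(-3) - 2)) - 8/13 = (0 + (6 - 2)) - 8/13 = (0 + 4) - 8/13 = 4 - 8/13 = 44/13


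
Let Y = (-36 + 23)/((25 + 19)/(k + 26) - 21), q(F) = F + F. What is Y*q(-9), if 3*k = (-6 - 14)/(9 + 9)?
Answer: -6747/556 ≈ -12.135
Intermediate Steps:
k = -10/27 (k = ((-6 - 14)/(9 + 9))/3 = (-20/18)/3 = (-20*1/18)/3 = (⅓)*(-10/9) = -10/27 ≈ -0.37037)
q(F) = 2*F
Y = 2249/3336 (Y = (-36 + 23)/((25 + 19)/(-10/27 + 26) - 21) = -13/(44/(692/27) - 21) = -13/(44*(27/692) - 21) = -13/(297/173 - 21) = -13/(-3336/173) = -13*(-173/3336) = 2249/3336 ≈ 0.67416)
Y*q(-9) = 2249*(2*(-9))/3336 = (2249/3336)*(-18) = -6747/556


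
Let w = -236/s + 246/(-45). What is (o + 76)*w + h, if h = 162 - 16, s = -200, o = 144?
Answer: -11956/15 ≈ -797.07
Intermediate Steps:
w = -643/150 (w = -236/(-200) + 246/(-45) = -236*(-1/200) + 246*(-1/45) = 59/50 - 82/15 = -643/150 ≈ -4.2867)
h = 146
(o + 76)*w + h = (144 + 76)*(-643/150) + 146 = 220*(-643/150) + 146 = -14146/15 + 146 = -11956/15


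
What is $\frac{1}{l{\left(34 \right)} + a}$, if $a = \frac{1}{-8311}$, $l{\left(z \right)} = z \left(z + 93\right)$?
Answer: $\frac{8311}{35886897} \approx 0.00023159$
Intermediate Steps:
$l{\left(z \right)} = z \left(93 + z\right)$
$a = - \frac{1}{8311} \approx -0.00012032$
$\frac{1}{l{\left(34 \right)} + a} = \frac{1}{34 \left(93 + 34\right) - \frac{1}{8311}} = \frac{1}{34 \cdot 127 - \frac{1}{8311}} = \frac{1}{4318 - \frac{1}{8311}} = \frac{1}{\frac{35886897}{8311}} = \frac{8311}{35886897}$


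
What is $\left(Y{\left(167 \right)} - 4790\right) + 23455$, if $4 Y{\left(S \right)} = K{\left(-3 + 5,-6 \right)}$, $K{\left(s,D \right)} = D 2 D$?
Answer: $18683$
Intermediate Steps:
$K{\left(s,D \right)} = 2 D^{2}$ ($K{\left(s,D \right)} = 2 D D = 2 D^{2}$)
$Y{\left(S \right)} = 18$ ($Y{\left(S \right)} = \frac{2 \left(-6\right)^{2}}{4} = \frac{2 \cdot 36}{4} = \frac{1}{4} \cdot 72 = 18$)
$\left(Y{\left(167 \right)} - 4790\right) + 23455 = \left(18 - 4790\right) + 23455 = -4772 + 23455 = 18683$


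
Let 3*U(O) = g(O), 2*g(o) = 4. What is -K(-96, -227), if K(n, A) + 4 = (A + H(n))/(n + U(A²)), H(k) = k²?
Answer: 28111/286 ≈ 98.290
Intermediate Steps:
g(o) = 2 (g(o) = (½)*4 = 2)
U(O) = ⅔ (U(O) = (⅓)*2 = ⅔)
K(n, A) = -4 + (A + n²)/(⅔ + n) (K(n, A) = -4 + (A + n²)/(n + ⅔) = -4 + (A + n²)/(⅔ + n))
-K(-96, -227) = -(-8 - 12*(-96) + 3*(-227) + 3*(-96)²)/(2 + 3*(-96)) = -(-8 + 1152 - 681 + 3*9216)/(2 - 288) = -(-8 + 1152 - 681 + 27648)/(-286) = -(-1)*28111/286 = -1*(-28111/286) = 28111/286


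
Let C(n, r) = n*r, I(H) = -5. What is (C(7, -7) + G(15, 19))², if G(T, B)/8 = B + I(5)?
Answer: 3969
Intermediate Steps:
G(T, B) = -40 + 8*B (G(T, B) = 8*(B - 5) = 8*(-5 + B) = -40 + 8*B)
(C(7, -7) + G(15, 19))² = (7*(-7) + (-40 + 8*19))² = (-49 + (-40 + 152))² = (-49 + 112)² = 63² = 3969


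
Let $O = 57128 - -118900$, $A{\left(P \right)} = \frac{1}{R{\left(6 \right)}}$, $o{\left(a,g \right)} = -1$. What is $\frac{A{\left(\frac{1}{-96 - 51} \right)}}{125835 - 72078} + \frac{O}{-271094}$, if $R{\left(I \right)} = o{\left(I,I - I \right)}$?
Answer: $- \frac{4731504145}{7286600079} \approx -0.64934$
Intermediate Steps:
$R{\left(I \right)} = -1$
$A{\left(P \right)} = -1$ ($A{\left(P \right)} = \frac{1}{-1} = -1$)
$O = 176028$ ($O = 57128 + 118900 = 176028$)
$\frac{A{\left(\frac{1}{-96 - 51} \right)}}{125835 - 72078} + \frac{O}{-271094} = - \frac{1}{125835 - 72078} + \frac{176028}{-271094} = - \frac{1}{53757} + 176028 \left(- \frac{1}{271094}\right) = \left(-1\right) \frac{1}{53757} - \frac{88014}{135547} = - \frac{1}{53757} - \frac{88014}{135547} = - \frac{4731504145}{7286600079}$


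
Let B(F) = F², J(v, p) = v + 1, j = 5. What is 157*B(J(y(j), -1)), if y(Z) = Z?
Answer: 5652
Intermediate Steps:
J(v, p) = 1 + v
157*B(J(y(j), -1)) = 157*(1 + 5)² = 157*6² = 157*36 = 5652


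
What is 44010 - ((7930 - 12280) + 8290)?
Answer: 40070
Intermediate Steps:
44010 - ((7930 - 12280) + 8290) = 44010 - (-4350 + 8290) = 44010 - 1*3940 = 44010 - 3940 = 40070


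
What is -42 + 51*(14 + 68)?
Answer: 4140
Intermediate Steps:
-42 + 51*(14 + 68) = -42 + 51*82 = -42 + 4182 = 4140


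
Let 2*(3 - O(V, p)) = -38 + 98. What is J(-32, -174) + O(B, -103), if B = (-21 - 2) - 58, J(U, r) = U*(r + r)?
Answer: 11109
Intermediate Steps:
J(U, r) = 2*U*r (J(U, r) = U*(2*r) = 2*U*r)
B = -81 (B = -23 - 58 = -81)
O(V, p) = -27 (O(V, p) = 3 - (-38 + 98)/2 = 3 - ½*60 = 3 - 30 = -27)
J(-32, -174) + O(B, -103) = 2*(-32)*(-174) - 27 = 11136 - 27 = 11109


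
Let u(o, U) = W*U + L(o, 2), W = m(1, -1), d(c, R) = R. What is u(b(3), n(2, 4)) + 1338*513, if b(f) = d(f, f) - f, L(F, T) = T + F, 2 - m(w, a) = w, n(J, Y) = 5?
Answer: 686401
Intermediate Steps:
m(w, a) = 2 - w
L(F, T) = F + T
b(f) = 0 (b(f) = f - f = 0)
W = 1 (W = 2 - 1*1 = 2 - 1 = 1)
u(o, U) = 2 + U + o (u(o, U) = 1*U + (o + 2) = U + (2 + o) = 2 + U + o)
u(b(3), n(2, 4)) + 1338*513 = (2 + 5 + 0) + 1338*513 = 7 + 686394 = 686401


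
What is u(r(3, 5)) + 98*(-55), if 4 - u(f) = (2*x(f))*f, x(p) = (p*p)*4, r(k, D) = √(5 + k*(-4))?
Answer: -5386 + 56*I*√7 ≈ -5386.0 + 148.16*I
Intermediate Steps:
r(k, D) = √(5 - 4*k)
x(p) = 4*p² (x(p) = p²*4 = 4*p²)
u(f) = 4 - 8*f³ (u(f) = 4 - 2*(4*f²)*f = 4 - 8*f²*f = 4 - 8*f³)
u(r(3, 5)) + 98*(-55) = (4 - 8*(5 - 4*3)^(3/2)) + 98*(-55) = (4 - 8*(5 - 12)^(3/2)) - 5390 = (4 - 8*(-7*I*√7)) - 5390 = (4 - (-56)*I*√7) - 5390 = (4 + 56*I*√7) - 5390 = -5386 + 56*I*√7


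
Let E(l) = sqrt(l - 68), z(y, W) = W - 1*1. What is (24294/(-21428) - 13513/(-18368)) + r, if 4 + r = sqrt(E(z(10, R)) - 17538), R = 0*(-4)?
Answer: -432758411/98397376 + sqrt(-17538 + I*sqrt(69)) ≈ -4.3667 + 132.43*I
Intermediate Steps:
R = 0
z(y, W) = -1 + W (z(y, W) = W - 1 = -1 + W)
E(l) = sqrt(-68 + l)
r = -4 + sqrt(-17538 + I*sqrt(69)) (r = -4 + sqrt(sqrt(-68 + (-1 + 0)) - 17538) = -4 + sqrt(sqrt(-68 - 1) - 17538) = -4 + sqrt(sqrt(-69) - 17538) = -4 + sqrt(I*sqrt(69) - 17538) = -4 + sqrt(-17538 + I*sqrt(69)) ≈ -3.9686 + 132.43*I)
(24294/(-21428) - 13513/(-18368)) + r = (24294/(-21428) - 13513/(-18368)) + (-4 + sqrt(-17538 + I*sqrt(69))) = (24294*(-1/21428) - 13513*(-1/18368)) + (-4 + sqrt(-17538 + I*sqrt(69))) = (-12147/10714 + 13513/18368) + (-4 + sqrt(-17538 + I*sqrt(69))) = -39168907/98397376 + (-4 + sqrt(-17538 + I*sqrt(69))) = -432758411/98397376 + sqrt(-17538 + I*sqrt(69))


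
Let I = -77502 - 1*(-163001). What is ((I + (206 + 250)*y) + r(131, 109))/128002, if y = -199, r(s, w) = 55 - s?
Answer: -5321/128002 ≈ -0.041570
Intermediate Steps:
I = 85499 (I = -77502 + 163001 = 85499)
((I + (206 + 250)*y) + r(131, 109))/128002 = ((85499 + (206 + 250)*(-199)) + (55 - 1*131))/128002 = ((85499 + 456*(-199)) + (55 - 131))*(1/128002) = ((85499 - 90744) - 76)*(1/128002) = (-5245 - 76)*(1/128002) = -5321*1/128002 = -5321/128002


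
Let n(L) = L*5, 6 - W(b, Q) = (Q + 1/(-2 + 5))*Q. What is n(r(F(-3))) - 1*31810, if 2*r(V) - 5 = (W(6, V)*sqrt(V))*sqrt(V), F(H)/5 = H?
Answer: -47545/2 ≈ -23773.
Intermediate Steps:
F(H) = 5*H
W(b, Q) = 6 - Q*(1/3 + Q) (W(b, Q) = 6 - (Q + 1/(-2 + 5))*Q = 6 - (Q + 1/3)*Q = 6 - (1/3 + Q)*Q = 6 - Q*(1/3 + Q))
r(V) = 5/2 + V*(6 - V**2 - V/3)/2 (r(V) = 5/2 + (((6 - V**2 - V/3)*sqrt(V))*sqrt(V))/2 = 5/2 + ((sqrt(V)*(6 - V**2 - V/3))*sqrt(V))/2 = 5/2 + (V*(6 - V**2 - V/3))/2 = 5/2 + V*(6 - V**2 - V/3)/2)
n(L) = 5*L
n(r(F(-3))) - 1*31810 = 5*(5/2 - 5*(-3)*(-18 + 5*(-3) + 3*(5*(-3))**2)/6) - 1*31810 = 5*(5/2 - 1/6*(-15)*(-18 - 15 + 3*(-15)**2)) - 31810 = 5*(5/2 - 1/6*(-15)*(-18 - 15 + 3*225)) - 31810 = 5*(5/2 - 1/6*(-15)*(-18 - 15 + 675)) - 31810 = 5*(5/2 - 1/6*(-15)*642) - 31810 = 5*(5/2 + 1605) - 31810 = 5*(3215/2) - 31810 = 16075/2 - 31810 = -47545/2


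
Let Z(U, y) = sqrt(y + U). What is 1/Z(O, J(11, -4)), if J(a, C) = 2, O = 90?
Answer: sqrt(23)/46 ≈ 0.10426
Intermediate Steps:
Z(U, y) = sqrt(U + y)
1/Z(O, J(11, -4)) = 1/(sqrt(90 + 2)) = 1/(sqrt(92)) = 1/(2*sqrt(23)) = sqrt(23)/46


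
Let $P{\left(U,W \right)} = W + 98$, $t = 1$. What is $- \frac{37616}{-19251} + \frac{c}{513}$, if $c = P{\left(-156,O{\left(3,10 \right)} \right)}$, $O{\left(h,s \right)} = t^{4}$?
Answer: $\frac{785291}{365769} \approx 2.147$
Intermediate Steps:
$O{\left(h,s \right)} = 1$ ($O{\left(h,s \right)} = 1^{4} = 1$)
$P{\left(U,W \right)} = 98 + W$
$c = 99$ ($c = 98 + 1 = 99$)
$- \frac{37616}{-19251} + \frac{c}{513} = - \frac{37616}{-19251} + \frac{99}{513} = \left(-37616\right) \left(- \frac{1}{19251}\right) + 99 \cdot \frac{1}{513} = \frac{37616}{19251} + \frac{11}{57} = \frac{785291}{365769}$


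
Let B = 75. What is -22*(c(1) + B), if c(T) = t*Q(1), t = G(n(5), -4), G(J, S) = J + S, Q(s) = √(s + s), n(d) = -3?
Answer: -1650 + 154*√2 ≈ -1432.2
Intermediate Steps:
Q(s) = √2*√s (Q(s) = √(2*s) = √2*√s)
t = -7 (t = -3 - 4 = -7)
c(T) = -7*√2 (c(T) = -7*√2*√1 = -7*√2)
-22*(c(1) + B) = -22*(-7*√2 + 75) = -22*(75 - 7*√2) = -1650 + 154*√2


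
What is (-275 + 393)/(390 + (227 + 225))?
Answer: 59/421 ≈ 0.14014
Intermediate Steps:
(-275 + 393)/(390 + (227 + 225)) = 118/(390 + 452) = 118/842 = 118*(1/842) = 59/421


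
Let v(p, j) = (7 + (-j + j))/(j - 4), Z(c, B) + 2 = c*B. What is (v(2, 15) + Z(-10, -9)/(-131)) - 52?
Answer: -74983/1441 ≈ -52.035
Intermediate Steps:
Z(c, B) = -2 + B*c (Z(c, B) = -2 + c*B = -2 + B*c)
v(p, j) = 7/(-4 + j) (v(p, j) = (7 + 0)/(-4 + j) = 7/(-4 + j))
(v(2, 15) + Z(-10, -9)/(-131)) - 52 = (7/(-4 + 15) + (-2 - 9*(-10))/(-131)) - 52 = (7/11 + (-2 + 90)*(-1/131)) - 52 = (7*(1/11) + 88*(-1/131)) - 52 = (7/11 - 88/131) - 52 = -51/1441 - 52 = -74983/1441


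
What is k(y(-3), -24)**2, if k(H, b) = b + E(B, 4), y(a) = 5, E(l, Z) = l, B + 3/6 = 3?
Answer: 1849/4 ≈ 462.25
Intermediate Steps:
B = 5/2 (B = -1/2 + 3 = 5/2 ≈ 2.5000)
k(H, b) = 5/2 + b (k(H, b) = b + 5/2 = 5/2 + b)
k(y(-3), -24)**2 = (5/2 - 24)**2 = (-43/2)**2 = 1849/4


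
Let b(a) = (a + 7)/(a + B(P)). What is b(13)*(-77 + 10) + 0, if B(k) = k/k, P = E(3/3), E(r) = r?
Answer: -670/7 ≈ -95.714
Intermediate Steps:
P = 1 (P = 3/3 = 3*(1/3) = 1)
B(k) = 1
b(a) = (7 + a)/(1 + a) (b(a) = (a + 7)/(a + 1) = (7 + a)/(1 + a))
b(13)*(-77 + 10) + 0 = ((7 + 13)/(1 + 13))*(-77 + 10) + 0 = (20/14)*(-67) + 0 = ((1/14)*20)*(-67) + 0 = (10/7)*(-67) + 0 = -670/7 + 0 = -670/7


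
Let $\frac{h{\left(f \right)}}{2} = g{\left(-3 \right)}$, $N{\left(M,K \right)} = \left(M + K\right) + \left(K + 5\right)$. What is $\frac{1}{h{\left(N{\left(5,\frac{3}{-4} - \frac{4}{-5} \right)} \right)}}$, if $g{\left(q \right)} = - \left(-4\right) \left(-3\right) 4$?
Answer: $- \frac{1}{96} \approx -0.010417$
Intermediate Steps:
$g{\left(q \right)} = -48$ ($g{\left(q \right)} = - 12 \cdot 4 = \left(-1\right) 48 = -48$)
$N{\left(M,K \right)} = 5 + M + 2 K$ ($N{\left(M,K \right)} = \left(K + M\right) + \left(5 + K\right) = 5 + M + 2 K$)
$h{\left(f \right)} = -96$ ($h{\left(f \right)} = 2 \left(-48\right) = -96$)
$\frac{1}{h{\left(N{\left(5,\frac{3}{-4} - \frac{4}{-5} \right)} \right)}} = \frac{1}{-96} = - \frac{1}{96}$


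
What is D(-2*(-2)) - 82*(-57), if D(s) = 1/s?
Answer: 18697/4 ≈ 4674.3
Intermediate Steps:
D(-2*(-2)) - 82*(-57) = 1/(-2*(-2)) - 82*(-57) = 1/4 + 4674 = ¼ + 4674 = 18697/4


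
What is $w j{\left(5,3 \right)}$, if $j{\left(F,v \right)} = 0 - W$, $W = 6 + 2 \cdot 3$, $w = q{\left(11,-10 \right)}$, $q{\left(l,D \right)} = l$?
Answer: $-132$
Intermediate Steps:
$w = 11$
$W = 12$ ($W = 6 + 6 = 12$)
$j{\left(F,v \right)} = -12$ ($j{\left(F,v \right)} = 0 - 12 = -12$)
$w j{\left(5,3 \right)} = 11 \left(-12\right) = -132$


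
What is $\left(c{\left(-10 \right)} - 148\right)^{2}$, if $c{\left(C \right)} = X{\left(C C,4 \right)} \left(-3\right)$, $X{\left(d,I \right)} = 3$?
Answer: $24649$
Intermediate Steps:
$c{\left(C \right)} = -9$ ($c{\left(C \right)} = 3 \left(-3\right) = -9$)
$\left(c{\left(-10 \right)} - 148\right)^{2} = \left(-9 - 148\right)^{2} = \left(-157\right)^{2} = 24649$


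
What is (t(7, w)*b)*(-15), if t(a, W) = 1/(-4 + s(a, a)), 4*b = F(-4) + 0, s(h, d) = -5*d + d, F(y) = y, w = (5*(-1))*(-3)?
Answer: -15/32 ≈ -0.46875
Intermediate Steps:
w = 15 (w = -5*(-3) = 15)
s(h, d) = -4*d
b = -1 (b = (-4 + 0)/4 = (¼)*(-4) = -1)
t(a, W) = 1/(-4 - 4*a)
(t(7, w)*b)*(-15) = (-1/(4 + 4*7)*(-1))*(-15) = (-1/(4 + 28)*(-1))*(-15) = (-1/32*(-1))*(-15) = (-1*1/32*(-1))*(-15) = -1/32*(-1)*(-15) = (1/32)*(-15) = -15/32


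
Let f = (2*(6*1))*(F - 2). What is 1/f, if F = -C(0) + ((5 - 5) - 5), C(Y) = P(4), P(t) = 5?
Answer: -1/144 ≈ -0.0069444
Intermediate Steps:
C(Y) = 5
F = -10 (F = -1*5 + ((5 - 5) - 5) = -5 + (0 - 5) = -5 - 5 = -10)
f = -144 (f = (2*(6*1))*(-10 - 2) = (2*6)*(-12) = 12*(-12) = -144)
1/f = 1/(-144) = -1/144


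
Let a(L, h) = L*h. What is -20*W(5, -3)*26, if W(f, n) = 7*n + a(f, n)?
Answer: 18720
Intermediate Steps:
W(f, n) = 7*n + f*n
-20*W(5, -3)*26 = -(-60)*(7 + 5)*26 = -(-60)*12*26 = -20*(-36)*26 = 720*26 = 18720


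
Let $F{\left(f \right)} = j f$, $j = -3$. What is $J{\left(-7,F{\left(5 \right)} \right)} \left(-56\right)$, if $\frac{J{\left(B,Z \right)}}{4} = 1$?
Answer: $-224$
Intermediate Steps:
$F{\left(f \right)} = - 3 f$
$J{\left(B,Z \right)} = 4$ ($J{\left(B,Z \right)} = 4 \cdot 1 = 4$)
$J{\left(-7,F{\left(5 \right)} \right)} \left(-56\right) = 4 \left(-56\right) = -224$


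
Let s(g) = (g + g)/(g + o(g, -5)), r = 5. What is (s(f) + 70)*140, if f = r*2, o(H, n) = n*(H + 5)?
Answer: 126840/13 ≈ 9756.9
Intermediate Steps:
o(H, n) = n*(5 + H)
f = 10 (f = 5*2 = 10)
s(g) = 2*g/(-25 - 4*g) (s(g) = (g + g)/(g - 5*(5 + g)) = (2*g)/(g + (-25 - 5*g)) = (2*g)/(-25 - 4*g) = 2*g/(-25 - 4*g))
(s(f) + 70)*140 = (2*10/(-25 - 4*10) + 70)*140 = (2*10/(-25 - 40) + 70)*140 = (2*10/(-65) + 70)*140 = (2*10*(-1/65) + 70)*140 = (-4/13 + 70)*140 = (906/13)*140 = 126840/13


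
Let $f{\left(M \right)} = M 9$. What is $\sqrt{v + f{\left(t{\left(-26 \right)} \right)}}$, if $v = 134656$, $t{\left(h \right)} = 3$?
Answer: $\sqrt{134683} \approx 366.99$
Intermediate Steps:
$f{\left(M \right)} = 9 M$
$\sqrt{v + f{\left(t{\left(-26 \right)} \right)}} = \sqrt{134656 + 9 \cdot 3} = \sqrt{134656 + 27} = \sqrt{134683}$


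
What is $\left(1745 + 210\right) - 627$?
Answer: $1328$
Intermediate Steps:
$\left(1745 + 210\right) - 627 = 1955 - 627 = 1328$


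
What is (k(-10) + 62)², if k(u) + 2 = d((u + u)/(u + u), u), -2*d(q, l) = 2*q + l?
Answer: 4096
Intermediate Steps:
d(q, l) = -q - l/2 (d(q, l) = -(2*q + l)/2 = -(l + 2*q)/2 = -q - l/2)
k(u) = -3 - u/2 (k(u) = -2 + (-(u + u)/(u + u) - u/2) = -2 + (-2*u/(2*u) - u/2) = -2 + (-2*u*1/(2*u) - u/2) = -2 + (-1*1 - u/2) = -2 + (-1 - u/2) = -3 - u/2)
(k(-10) + 62)² = ((-3 - ½*(-10)) + 62)² = ((-3 + 5) + 62)² = (2 + 62)² = 64² = 4096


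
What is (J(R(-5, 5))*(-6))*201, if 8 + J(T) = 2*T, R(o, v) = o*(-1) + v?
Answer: -14472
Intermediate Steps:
R(o, v) = v - o (R(o, v) = -o + v = v - o)
J(T) = -8 + 2*T
(J(R(-5, 5))*(-6))*201 = ((-8 + 2*(5 - 1*(-5)))*(-6))*201 = ((-8 + 2*(5 + 5))*(-6))*201 = ((-8 + 2*10)*(-6))*201 = ((-8 + 20)*(-6))*201 = (12*(-6))*201 = -72*201 = -14472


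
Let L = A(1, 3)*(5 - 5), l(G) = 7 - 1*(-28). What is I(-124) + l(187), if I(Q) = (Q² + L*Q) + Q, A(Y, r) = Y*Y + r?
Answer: 15287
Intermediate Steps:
l(G) = 35 (l(G) = 7 + 28 = 35)
A(Y, r) = r + Y² (A(Y, r) = Y² + r = r + Y²)
L = 0 (L = (3 + 1²)*(5 - 5) = (3 + 1)*0 = 4*0 = 0)
I(Q) = Q + Q² (I(Q) = (Q² + 0*Q) + Q = (Q² + 0) + Q = Q² + Q = Q + Q²)
I(-124) + l(187) = -124*(1 - 124) + 35 = -124*(-123) + 35 = 15252 + 35 = 15287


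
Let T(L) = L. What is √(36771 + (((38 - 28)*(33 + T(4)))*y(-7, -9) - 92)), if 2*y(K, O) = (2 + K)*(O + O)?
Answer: √53329 ≈ 230.93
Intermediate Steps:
y(K, O) = O*(2 + K) (y(K, O) = ((2 + K)*(O + O))/2 = ((2 + K)*(2*O))/2 = (2*O*(2 + K))/2 = O*(2 + K))
√(36771 + (((38 - 28)*(33 + T(4)))*y(-7, -9) - 92)) = √(36771 + (((38 - 28)*(33 + 4))*(-9*(2 - 7)) - 92)) = √(36771 + ((10*37)*(-9*(-5)) - 92)) = √(36771 + (370*45 - 92)) = √(36771 + (16650 - 92)) = √(36771 + 16558) = √53329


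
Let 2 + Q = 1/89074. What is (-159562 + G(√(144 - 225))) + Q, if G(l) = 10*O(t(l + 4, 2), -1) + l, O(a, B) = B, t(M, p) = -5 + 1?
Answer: -14213894475/89074 + 9*I ≈ -1.5957e+5 + 9.0*I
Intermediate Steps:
t(M, p) = -4
G(l) = -10 + l (G(l) = 10*(-1) + l = -10 + l)
Q = -178147/89074 (Q = -2 + 1/89074 = -178147/89074 ≈ -2.0000)
(-159562 + G(√(144 - 225))) + Q = (-159562 + (-10 + √(144 - 225))) - 178147/89074 = (-159562 + (-10 + √(-81))) - 178147/89074 = (-159562 + (-10 + 9*I)) - 178147/89074 = (-159572 + 9*I) - 178147/89074 = -14213894475/89074 + 9*I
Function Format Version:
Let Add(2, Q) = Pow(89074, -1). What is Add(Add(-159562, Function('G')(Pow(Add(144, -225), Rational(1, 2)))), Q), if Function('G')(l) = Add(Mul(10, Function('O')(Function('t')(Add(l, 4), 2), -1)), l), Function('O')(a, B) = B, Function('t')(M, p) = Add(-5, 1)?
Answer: Add(Rational(-14213894475, 89074), Mul(9, I)) ≈ Add(-1.5957e+5, Mul(9.0000, I))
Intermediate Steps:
Function('t')(M, p) = -4
Function('G')(l) = Add(-10, l) (Function('G')(l) = Add(Mul(10, -1), l) = Add(-10, l))
Q = Rational(-178147, 89074) (Q = Add(-2, Pow(89074, -1)) = Add(-2, Rational(1, 89074)) = Rational(-178147, 89074) ≈ -2.0000)
Add(Add(-159562, Function('G')(Pow(Add(144, -225), Rational(1, 2)))), Q) = Add(Add(-159562, Add(-10, Pow(Add(144, -225), Rational(1, 2)))), Rational(-178147, 89074)) = Add(Add(-159562, Add(-10, Pow(-81, Rational(1, 2)))), Rational(-178147, 89074)) = Add(Add(-159562, Add(-10, Mul(9, I))), Rational(-178147, 89074)) = Add(Add(-159572, Mul(9, I)), Rational(-178147, 89074)) = Add(Rational(-14213894475, 89074), Mul(9, I))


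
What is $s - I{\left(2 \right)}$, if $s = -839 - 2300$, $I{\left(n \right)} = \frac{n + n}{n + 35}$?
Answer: $- \frac{116147}{37} \approx -3139.1$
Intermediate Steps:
$I{\left(n \right)} = \frac{2 n}{35 + n}$
$s = -3139$
$s - I{\left(2 \right)} = -3139 - 2 \cdot 2 \frac{1}{35 + 2} = -3139 - 2 \cdot 2 \cdot \frac{1}{37} = -3139 - \frac{4}{37} = - \frac{116147}{37}$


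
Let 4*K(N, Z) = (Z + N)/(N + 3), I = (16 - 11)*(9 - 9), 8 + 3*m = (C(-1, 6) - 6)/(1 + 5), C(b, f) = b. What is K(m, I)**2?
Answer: 3025/16 ≈ 189.06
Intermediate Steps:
m = -55/18 (m = -8/3 + ((-1 - 6)/(1 + 5))/3 = -8/3 + (-7/6)/3 = -8/3 + (-7*1/6)/3 = -8/3 + (1/3)*(-7/6) = -8/3 - 7/18 = -55/18 ≈ -3.0556)
I = 0 (I = 5*0 = 0)
K(N, Z) = (N + Z)/(4*(3 + N)) (K(N, Z) = ((Z + N)/(N + 3))/4 = ((N + Z)/(3 + N))/4 = (N + Z)/(4*(3 + N)))
K(m, I)**2 = ((-55/18 + 0)/(4*(3 - 55/18)))**2 = ((1/4)*(-55/18)/(-1/18))**2 = ((1/4)*(-18)*(-55/18))**2 = (55/4)**2 = 3025/16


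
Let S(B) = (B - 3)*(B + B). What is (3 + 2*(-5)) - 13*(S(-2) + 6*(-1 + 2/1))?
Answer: -345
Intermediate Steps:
S(B) = 2*B*(-3 + B) (S(B) = (-3 + B)*(2*B) = 2*B*(-3 + B))
(3 + 2*(-5)) - 13*(S(-2) + 6*(-1 + 2/1)) = (3 + 2*(-5)) - 13*(2*(-2)*(-3 - 2) + 6*(-1 + 2/1)) = (3 - 10) - 13*(2*(-2)*(-5) + 6*(-1 + 2*1)) = -7 - 13*(20 + 6*(-1 + 2)) = -7 - 13*(20 + 6*1) = -7 - 13*(20 + 6) = -7 - 13*26 = -7 - 338 = -345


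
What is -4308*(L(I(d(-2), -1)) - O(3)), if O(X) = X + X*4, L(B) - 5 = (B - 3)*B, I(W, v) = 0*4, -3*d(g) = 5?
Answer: 43080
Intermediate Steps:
d(g) = -5/3 (d(g) = -⅓*5 = -5/3)
I(W, v) = 0
L(B) = 5 + B*(-3 + B) (L(B) = 5 + (B - 3)*B = 5 + (-3 + B)*B = 5 + B*(-3 + B))
O(X) = 5*X (O(X) = X + 4*X = 5*X)
-4308*(L(I(d(-2), -1)) - O(3)) = -4308*((5 + 0² - 3*0) - 5*3) = -4308*((5 + 0 + 0) - 1*15) = -4308*(5 - 15) = -4308*(-10) = 43080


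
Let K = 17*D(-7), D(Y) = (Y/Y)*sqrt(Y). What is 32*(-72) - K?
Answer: -2304 - 17*I*sqrt(7) ≈ -2304.0 - 44.978*I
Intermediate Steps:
D(Y) = sqrt(Y) (D(Y) = 1*sqrt(Y) = sqrt(Y))
K = 17*I*sqrt(7) (K = 17*sqrt(-7) = 17*(I*sqrt(7)) = 17*I*sqrt(7) ≈ 44.978*I)
32*(-72) - K = 32*(-72) - 17*I*sqrt(7) = -2304 - 17*I*sqrt(7)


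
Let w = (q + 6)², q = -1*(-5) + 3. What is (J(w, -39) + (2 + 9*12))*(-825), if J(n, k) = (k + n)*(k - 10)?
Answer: 6255975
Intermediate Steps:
q = 8 (q = 5 + 3 = 8)
w = 196 (w = (8 + 6)² = 14² = 196)
J(n, k) = (-10 + k)*(k + n) (J(n, k) = (k + n)*(-10 + k) = (-10 + k)*(k + n))
(J(w, -39) + (2 + 9*12))*(-825) = (((-39)² - 10*(-39) - 10*196 - 39*196) + (2 + 9*12))*(-825) = ((1521 + 390 - 1960 - 7644) + (2 + 108))*(-825) = (-7693 + 110)*(-825) = -7583*(-825) = 6255975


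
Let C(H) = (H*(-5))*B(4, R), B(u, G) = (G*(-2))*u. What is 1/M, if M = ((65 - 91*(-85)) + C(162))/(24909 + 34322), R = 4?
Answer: 59231/33720 ≈ 1.7566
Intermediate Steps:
B(u, G) = -2*G*u (B(u, G) = (-2*G)*u = -2*G*u)
C(H) = 160*H (C(H) = (H*(-5))*(-2*4*4) = -5*H*(-32) = 160*H)
M = 33720/59231 (M = ((65 - 91*(-85)) + 160*162)/(24909 + 34322) = ((65 + 7735) + 25920)/59231 = (7800 + 25920)*(1/59231) = 33720*(1/59231) = 33720/59231 ≈ 0.56930)
1/M = 1/(33720/59231) = 59231/33720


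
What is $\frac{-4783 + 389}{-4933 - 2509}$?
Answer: $\frac{2197}{3721} \approx 0.59043$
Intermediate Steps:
$\frac{-4783 + 389}{-4933 - 2509} = - \frac{4394}{-7442} = \left(-4394\right) \left(- \frac{1}{7442}\right) = \frac{2197}{3721}$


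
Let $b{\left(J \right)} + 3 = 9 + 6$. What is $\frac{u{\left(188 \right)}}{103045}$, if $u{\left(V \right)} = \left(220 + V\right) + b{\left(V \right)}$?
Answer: $\frac{84}{20609} \approx 0.0040759$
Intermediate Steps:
$b{\left(J \right)} = 12$ ($b{\left(J \right)} = -3 + \left(9 + 6\right) = -3 + 15 = 12$)
$u{\left(V \right)} = 232 + V$ ($u{\left(V \right)} = \left(220 + V\right) + 12 = 232 + V$)
$\frac{u{\left(188 \right)}}{103045} = \frac{232 + 188}{103045} = 420 \cdot \frac{1}{103045} = \frac{84}{20609}$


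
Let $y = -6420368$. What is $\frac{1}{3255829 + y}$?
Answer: $- \frac{1}{3164539} \approx -3.16 \cdot 10^{-7}$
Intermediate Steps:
$\frac{1}{3255829 + y} = \frac{1}{3255829 - 6420368} = \frac{1}{-3164539} = - \frac{1}{3164539}$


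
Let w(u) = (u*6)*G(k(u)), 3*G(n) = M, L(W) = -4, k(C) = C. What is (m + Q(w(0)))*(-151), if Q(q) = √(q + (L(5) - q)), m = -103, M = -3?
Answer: 15553 - 302*I ≈ 15553.0 - 302.0*I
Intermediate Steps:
G(n) = -1 (G(n) = (⅓)*(-3) = -1)
w(u) = -6*u (w(u) = (u*6)*(-1) = (6*u)*(-1) = -6*u)
Q(q) = 2*I (Q(q) = √(q + (-4 - q)) = √(-4) = 2*I)
(m + Q(w(0)))*(-151) = (-103 + 2*I)*(-151) = 15553 - 302*I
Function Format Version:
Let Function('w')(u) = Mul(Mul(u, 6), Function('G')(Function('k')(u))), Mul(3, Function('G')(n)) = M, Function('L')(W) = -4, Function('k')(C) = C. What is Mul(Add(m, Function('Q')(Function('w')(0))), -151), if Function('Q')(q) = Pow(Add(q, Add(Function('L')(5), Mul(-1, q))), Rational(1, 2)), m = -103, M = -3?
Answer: Add(15553, Mul(-302, I)) ≈ Add(15553., Mul(-302.00, I))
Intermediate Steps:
Function('G')(n) = -1 (Function('G')(n) = Mul(Rational(1, 3), -3) = -1)
Function('w')(u) = Mul(-6, u) (Function('w')(u) = Mul(Mul(u, 6), -1) = Mul(Mul(6, u), -1) = Mul(-6, u))
Function('Q')(q) = Mul(2, I) (Function('Q')(q) = Pow(Add(q, Add(-4, Mul(-1, q))), Rational(1, 2)) = Pow(-4, Rational(1, 2)) = Mul(2, I))
Mul(Add(m, Function('Q')(Function('w')(0))), -151) = Mul(Add(-103, Mul(2, I)), -151) = Add(15553, Mul(-302, I))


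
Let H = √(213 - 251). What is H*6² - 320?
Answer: -320 + 36*I*√38 ≈ -320.0 + 221.92*I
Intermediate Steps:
H = I*√38 (H = √(-38) = I*√38 ≈ 6.1644*I)
H*6² - 320 = (I*√38)*6² - 320 = (I*√38)*36 - 320 = 36*I*√38 - 320 = -320 + 36*I*√38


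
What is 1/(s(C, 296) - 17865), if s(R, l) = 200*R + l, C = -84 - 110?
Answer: -1/56369 ≈ -1.7740e-5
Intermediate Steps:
C = -194
s(R, l) = l + 200*R
1/(s(C, 296) - 17865) = 1/((296 + 200*(-194)) - 17865) = 1/((296 - 38800) - 17865) = 1/(-38504 - 17865) = 1/(-56369) = -1/56369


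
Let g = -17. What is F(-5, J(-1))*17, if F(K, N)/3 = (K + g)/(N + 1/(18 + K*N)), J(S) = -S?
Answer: -7293/7 ≈ -1041.9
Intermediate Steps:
F(K, N) = 3*(-17 + K)/(N + 1/(18 + K*N)) (F(K, N) = 3*((K - 17)/(N + 1/(18 + K*N))) = 3*((-17 + K)/(N + 1/(18 + K*N))) = 3*(-17 + K)/(N + 1/(18 + K*N)))
F(-5, J(-1))*17 = (3*(-306 + 18*(-5) - 1*(-1)*(-5)² - 17*(-5)*(-1*(-1)))/(1 + 18*(-1*(-1)) - 5*(-1*(-1))²))*17 = (3*(-306 - 90 + 1*25 - 17*(-5)*1)/(1 + 18*1 - 5*1²))*17 = (3*(-306 - 90 + 25 + 85)/(1 + 18 - 5*1))*17 = (3*(-286)/(1 + 18 - 5))*17 = (3*(-286)/14)*17 = (3*(1/14)*(-286))*17 = -429/7*17 = -7293/7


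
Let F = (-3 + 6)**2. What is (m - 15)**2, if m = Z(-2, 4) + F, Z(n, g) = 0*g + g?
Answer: 4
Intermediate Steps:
F = 9 (F = 3**2 = 9)
Z(n, g) = g (Z(n, g) = 0 + g = g)
m = 13 (m = 4 + 9 = 13)
(m - 15)**2 = (13 - 15)**2 = (-2)**2 = 4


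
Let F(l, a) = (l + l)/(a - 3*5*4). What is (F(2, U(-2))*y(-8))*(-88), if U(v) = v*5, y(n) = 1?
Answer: 176/35 ≈ 5.0286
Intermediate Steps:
U(v) = 5*v
F(l, a) = 2*l/(-60 + a) (F(l, a) = (2*l)/(a - 15*4) = (2*l)/(a - 60) = (2*l)/(-60 + a) = 2*l/(-60 + a))
(F(2, U(-2))*y(-8))*(-88) = ((2*2/(-60 + 5*(-2)))*1)*(-88) = ((2*2/(-60 - 10))*1)*(-88) = ((2*2/(-70))*1)*(-88) = ((2*2*(-1/70))*1)*(-88) = -2/35*1*(-88) = -2/35*(-88) = 176/35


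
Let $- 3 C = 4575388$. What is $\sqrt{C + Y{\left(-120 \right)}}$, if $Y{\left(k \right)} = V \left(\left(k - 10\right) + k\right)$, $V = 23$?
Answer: $\frac{i \sqrt{13777914}}{3} \approx 1237.3 i$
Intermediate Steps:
$C = - \frac{4575388}{3}$ ($C = \left(- \frac{1}{3}\right) 4575388 = - \frac{4575388}{3} \approx -1.5251 \cdot 10^{6}$)
$Y{\left(k \right)} = -230 + 46 k$ ($Y{\left(k \right)} = 23 \left(\left(k - 10\right) + k\right) = 23 \left(\left(-10 + k\right) + k\right) = 23 \left(-10 + 2 k\right) = -230 + 46 k$)
$\sqrt{C + Y{\left(-120 \right)}} = \sqrt{- \frac{4575388}{3} + \left(-230 + 46 \left(-120\right)\right)} = \sqrt{- \frac{4575388}{3} - 5750} = \sqrt{- \frac{4592638}{3}} = \frac{i \sqrt{13777914}}{3}$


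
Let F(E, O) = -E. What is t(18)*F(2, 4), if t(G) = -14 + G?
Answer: -8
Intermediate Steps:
t(18)*F(2, 4) = (-14 + 18)*(-1*2) = 4*(-2) = -8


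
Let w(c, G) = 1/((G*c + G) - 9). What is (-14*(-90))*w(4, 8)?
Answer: 1260/31 ≈ 40.645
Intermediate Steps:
w(c, G) = 1/(-9 + G + G*c) (w(c, G) = 1/((G + G*c) - 9) = 1/(-9 + G + G*c))
(-14*(-90))*w(4, 8) = (-14*(-90))/(-9 + 8 + 8*4) = 1260/(-9 + 8 + 32) = 1260/31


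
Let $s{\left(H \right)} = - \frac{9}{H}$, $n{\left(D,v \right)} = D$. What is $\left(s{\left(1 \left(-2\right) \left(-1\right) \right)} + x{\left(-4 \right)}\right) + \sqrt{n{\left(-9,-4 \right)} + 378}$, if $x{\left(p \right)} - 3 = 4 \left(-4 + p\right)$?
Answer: $- \frac{67}{2} + 3 \sqrt{41} \approx -14.291$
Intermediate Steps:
$x{\left(p \right)} = -13 + 4 p$ ($x{\left(p \right)} = 3 + 4 \left(-4 + p\right) = 3 + \left(-16 + 4 p\right) = -13 + 4 p$)
$\left(s{\left(1 \left(-2\right) \left(-1\right) \right)} + x{\left(-4 \right)}\right) + \sqrt{n{\left(-9,-4 \right)} + 378} = \left(- \frac{9}{1 \left(-2\right) \left(-1\right)} + \left(-13 + 4 \left(-4\right)\right)\right) + \sqrt{-9 + 378} = \left(- \frac{9}{\left(-2\right) \left(-1\right)} - 29\right) + \sqrt{369} = \left(- \frac{9}{2} - 29\right) + 3 \sqrt{41} = - \frac{67}{2} + 3 \sqrt{41}$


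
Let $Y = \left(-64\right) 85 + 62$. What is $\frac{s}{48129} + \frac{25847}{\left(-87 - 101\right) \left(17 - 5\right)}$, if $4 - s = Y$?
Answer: $- \frac{410616157}{36193008} \approx -11.345$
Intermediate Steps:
$Y = -5378$ ($Y = -5440 + 62 = -5378$)
$s = 5382$ ($s = 4 - -5378 = 4 + 5378 = 5382$)
$\frac{s}{48129} + \frac{25847}{\left(-87 - 101\right) \left(17 - 5\right)} = \frac{5382}{48129} + \frac{25847}{\left(-87 - 101\right) \left(17 - 5\right)} = 5382 \cdot \frac{1}{48129} + \frac{25847}{\left(-188\right) \left(17 - 5\right)} = \frac{1794}{16043} + \frac{25847}{\left(-188\right) 12} = \frac{1794}{16043} + \frac{25847}{-2256} = \frac{1794}{16043} + 25847 \left(- \frac{1}{2256}\right) = \frac{1794}{16043} - \frac{25847}{2256} = - \frac{410616157}{36193008}$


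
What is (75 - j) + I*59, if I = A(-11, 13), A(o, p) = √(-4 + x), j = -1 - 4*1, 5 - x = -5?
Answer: 80 + 59*√6 ≈ 224.52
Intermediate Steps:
x = 10 (x = 5 - 1*(-5) = 5 + 5 = 10)
j = -5 (j = -1 - 4 = -5)
A(o, p) = √6 (A(o, p) = √(-4 + 10) = √6)
I = √6 ≈ 2.4495
(75 - j) + I*59 = (75 - 1*(-5)) + √6*59 = (75 + 5) + 59*√6 = 80 + 59*√6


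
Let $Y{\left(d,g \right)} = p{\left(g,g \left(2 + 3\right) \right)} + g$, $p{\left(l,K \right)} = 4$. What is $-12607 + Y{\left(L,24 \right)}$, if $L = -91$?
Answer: $-12579$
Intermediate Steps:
$Y{\left(d,g \right)} = 4 + g$
$-12607 + Y{\left(L,24 \right)} = -12607 + \left(4 + 24\right) = -12607 + 28 = -12579$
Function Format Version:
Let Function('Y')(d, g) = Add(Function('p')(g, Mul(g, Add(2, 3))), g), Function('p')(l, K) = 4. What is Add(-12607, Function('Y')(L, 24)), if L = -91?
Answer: -12579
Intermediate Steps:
Function('Y')(d, g) = Add(4, g)
Add(-12607, Function('Y')(L, 24)) = Add(-12607, Add(4, 24)) = Add(-12607, 28) = -12579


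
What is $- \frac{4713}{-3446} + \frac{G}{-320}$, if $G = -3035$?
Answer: $\frac{1196677}{110272} \approx 10.852$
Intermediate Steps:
$- \frac{4713}{-3446} + \frac{G}{-320} = - \frac{4713}{-3446} - \frac{3035}{-320} = \left(-4713\right) \left(- \frac{1}{3446}\right) - - \frac{607}{64} = \frac{4713}{3446} + \frac{607}{64} = \frac{1196677}{110272}$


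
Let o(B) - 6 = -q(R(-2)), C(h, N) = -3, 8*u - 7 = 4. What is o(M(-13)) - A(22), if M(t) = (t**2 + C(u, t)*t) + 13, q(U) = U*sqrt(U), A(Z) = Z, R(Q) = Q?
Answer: -16 + 2*I*sqrt(2) ≈ -16.0 + 2.8284*I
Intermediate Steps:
u = 11/8 (u = 7/8 + (1/8)*4 = 7/8 + 1/2 = 11/8 ≈ 1.3750)
q(U) = U**(3/2)
M(t) = 13 + t**2 - 3*t (M(t) = (t**2 - 3*t) + 13 = 13 + t**2 - 3*t)
o(B) = 6 + 2*I*sqrt(2) (o(B) = 6 - (-2)**(3/2) = 6 - (-2)*I*sqrt(2) = 6 + 2*I*sqrt(2))
o(M(-13)) - A(22) = (6 + 2*I*sqrt(2)) - 1*22 = (6 + 2*I*sqrt(2)) - 22 = -16 + 2*I*sqrt(2)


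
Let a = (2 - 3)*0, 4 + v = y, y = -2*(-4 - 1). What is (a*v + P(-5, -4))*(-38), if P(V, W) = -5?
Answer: 190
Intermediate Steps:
y = 10 (y = -2*(-5) = 10)
v = 6 (v = -4 + 10 = 6)
a = 0 (a = -1*0 = 0)
(a*v + P(-5, -4))*(-38) = (0*6 - 5)*(-38) = (0 - 5)*(-38) = -5*(-38) = 190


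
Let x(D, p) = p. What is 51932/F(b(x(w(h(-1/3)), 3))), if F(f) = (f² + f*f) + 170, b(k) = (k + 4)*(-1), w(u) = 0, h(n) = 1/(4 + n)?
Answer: 12983/67 ≈ 193.78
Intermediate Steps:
b(k) = -4 - k (b(k) = (4 + k)*(-1) = -4 - k)
F(f) = 170 + 2*f² (F(f) = (f² + f²) + 170 = 2*f² + 170 = 170 + 2*f²)
51932/F(b(x(w(h(-1/3)), 3))) = 51932/(170 + 2*(-4 - 1*3)²) = 51932/(170 + 2*(-4 - 3)²) = 51932/(170 + 2*(-7)²) = 51932/(170 + 2*49) = 51932/(170 + 98) = 51932/268 = 51932*(1/268) = 12983/67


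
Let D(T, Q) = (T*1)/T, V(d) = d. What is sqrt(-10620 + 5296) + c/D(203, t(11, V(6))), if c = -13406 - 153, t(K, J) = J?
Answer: -13559 + 22*I*sqrt(11) ≈ -13559.0 + 72.966*I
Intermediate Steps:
D(T, Q) = 1 (D(T, Q) = T/T = 1)
c = -13559
sqrt(-10620 + 5296) + c/D(203, t(11, V(6))) = sqrt(-10620 + 5296) - 13559/1 = sqrt(-5324) - 13559*1 = 22*I*sqrt(11) - 13559 = -13559 + 22*I*sqrt(11)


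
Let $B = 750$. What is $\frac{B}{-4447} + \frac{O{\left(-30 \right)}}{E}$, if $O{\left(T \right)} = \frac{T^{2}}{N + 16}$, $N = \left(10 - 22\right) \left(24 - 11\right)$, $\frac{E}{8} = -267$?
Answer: $- \frac{3671295}{22163848} \approx -0.16564$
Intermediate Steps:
$E = -2136$ ($E = 8 \left(-267\right) = -2136$)
$N = -156$ ($N = \left(-12\right) 13 = -156$)
$O{\left(T \right)} = - \frac{T^{2}}{140}$ ($O{\left(T \right)} = \frac{T^{2}}{-156 + 16} = \frac{T^{2}}{-140} = - \frac{T^{2}}{140}$)
$\frac{B}{-4447} + \frac{O{\left(-30 \right)}}{E} = \frac{750}{-4447} + \frac{\left(- \frac{1}{140}\right) \left(-30\right)^{2}}{-2136} = 750 \left(- \frac{1}{4447}\right) + \left(- \frac{1}{140}\right) 900 \left(- \frac{1}{2136}\right) = - \frac{750}{4447} - - \frac{15}{4984} = - \frac{750}{4447} + \frac{15}{4984} = - \frac{3671295}{22163848}$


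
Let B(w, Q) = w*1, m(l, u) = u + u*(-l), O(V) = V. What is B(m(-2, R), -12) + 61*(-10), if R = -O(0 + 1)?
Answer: -613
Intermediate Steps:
R = -1 (R = -(0 + 1) = -1*1 = -1)
m(l, u) = u - l*u
B(w, Q) = w
B(m(-2, R), -12) + 61*(-10) = -(1 - 1*(-2)) + 61*(-10) = -(1 + 2) - 610 = -1*3 - 610 = -3 - 610 = -613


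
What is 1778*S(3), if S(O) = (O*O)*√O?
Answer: 16002*√3 ≈ 27716.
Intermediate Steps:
S(O) = O^(5/2) (S(O) = O²*√O = O^(5/2))
1778*S(3) = 1778*3^(5/2) = 1778*(9*√3) = 16002*√3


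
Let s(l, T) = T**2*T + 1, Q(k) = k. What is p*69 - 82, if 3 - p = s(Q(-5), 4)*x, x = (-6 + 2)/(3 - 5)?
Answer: -8845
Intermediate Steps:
s(l, T) = 1 + T**3 (s(l, T) = T**3 + 1 = 1 + T**3)
x = 2 (x = -4/(-2) = -4*(-1/2) = 2)
p = -127 (p = 3 - (1 + 4**3)*2 = 3 - (1 + 64)*2 = 3 - 65*2 = 3 - 1*130 = 3 - 130 = -127)
p*69 - 82 = -127*69 - 82 = -8763 - 82 = -8845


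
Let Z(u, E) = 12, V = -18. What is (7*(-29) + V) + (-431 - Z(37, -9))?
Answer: -664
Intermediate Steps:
(7*(-29) + V) + (-431 - Z(37, -9)) = (7*(-29) - 18) + (-431 - 1*12) = (-203 - 18) + (-431 - 12) = -221 - 443 = -664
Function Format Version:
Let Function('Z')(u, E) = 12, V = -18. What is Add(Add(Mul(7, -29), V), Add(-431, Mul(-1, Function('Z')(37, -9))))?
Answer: -664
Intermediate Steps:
Add(Add(Mul(7, -29), V), Add(-431, Mul(-1, Function('Z')(37, -9)))) = Add(Add(Mul(7, -29), -18), Add(-431, Mul(-1, 12))) = Add(Add(-203, -18), Add(-431, -12)) = Add(-221, -443) = -664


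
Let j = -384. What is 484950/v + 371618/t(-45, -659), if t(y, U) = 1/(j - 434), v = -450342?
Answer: -22816091441693/75057 ≈ -3.0398e+8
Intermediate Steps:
t(y, U) = -1/818 (t(y, U) = 1/(-384 - 434) = 1/(-818) = -1/818)
484950/v + 371618/t(-45, -659) = 484950/(-450342) + 371618/(-1/818) = 484950*(-1/450342) + 371618*(-818) = -80825/75057 - 303983524 = -22816091441693/75057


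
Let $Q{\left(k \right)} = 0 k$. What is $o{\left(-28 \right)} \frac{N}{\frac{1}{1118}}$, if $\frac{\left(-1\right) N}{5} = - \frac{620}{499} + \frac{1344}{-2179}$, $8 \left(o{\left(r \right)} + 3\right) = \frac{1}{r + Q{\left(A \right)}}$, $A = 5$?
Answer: $- \frac{950692018315}{30444988} \approx -31227.0$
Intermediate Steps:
$Q{\left(k \right)} = 0$
$o{\left(r \right)} = -3 + \frac{1}{8 r}$ ($o{\left(r \right)} = -3 + \frac{1}{8 \left(r + 0\right)} = -3 + \frac{1}{8 r}$)
$N = \frac{10108180}{1087321}$ ($N = - 5 \left(- \frac{620}{499} + \frac{1344}{-2179}\right) = - 5 \left(\left(-620\right) \frac{1}{499} + 1344 \left(- \frac{1}{2179}\right)\right) = - 5 \left(- \frac{620}{499} - \frac{1344}{2179}\right) = \left(-5\right) \left(- \frac{2021636}{1087321}\right) = \frac{10108180}{1087321} \approx 9.2964$)
$o{\left(-28 \right)} \frac{N}{\frac{1}{1118}} = \left(-3 + \frac{1}{8 \left(-28\right)}\right) \frac{10108180}{1087321 \cdot \frac{1}{1118}} = \left(-3 + \frac{1}{8} \left(- \frac{1}{28}\right)\right) \frac{10108180 \frac{1}{\frac{1}{1118}}}{1087321} = \left(-3 - \frac{1}{224}\right) \frac{10108180}{1087321} \cdot 1118 = \left(- \frac{673}{224}\right) \frac{11300945240}{1087321} = - \frac{950692018315}{30444988}$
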